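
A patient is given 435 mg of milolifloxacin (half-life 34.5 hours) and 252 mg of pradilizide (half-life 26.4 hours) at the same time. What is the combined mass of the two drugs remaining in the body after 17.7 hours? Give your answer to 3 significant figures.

milolifloxacin: 435 × (1/2)^(17.7/34.5) = 435 × (1/2)^0.51304 ≈ 304.82 mg.
pradilizide: 252 × (1/2)^(17.7/26.4) = 252 × (1/2)^0.67045 ≈ 158.33 mg.
Total = 304.82 + 158.33 ≈ 463.16 mg.

463 mg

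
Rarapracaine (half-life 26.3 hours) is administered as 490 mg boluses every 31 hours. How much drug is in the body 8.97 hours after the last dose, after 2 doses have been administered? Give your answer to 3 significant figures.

558 mg

The 2 doses were given 39.97, 8.97 hours ago.
Total = 490·(1/2)^(39.97/26.3) + 490·(1/2)^(8.97/26.3)
      = 170.88 + 386.83 ≈ 557.72 mg.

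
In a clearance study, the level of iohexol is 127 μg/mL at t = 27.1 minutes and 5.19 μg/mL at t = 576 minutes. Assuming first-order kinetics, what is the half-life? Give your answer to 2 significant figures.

120 minutes

Over Δt = 576 − 27.1 = 548.9 minutes, the level fell by a factor of 127/5.19 ≈ 24.47.
n = log₂(24.47) ≈ 4.613 half-lives, so t½ = 548.9/4.613 ≈ 118.99 minutes.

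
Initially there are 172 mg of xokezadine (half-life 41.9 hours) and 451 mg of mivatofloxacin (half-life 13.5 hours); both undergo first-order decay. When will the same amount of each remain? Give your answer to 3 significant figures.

Set 172·(1/2)^(t/41.9) = 451·(1/2)^(t/13.5).
Taking log₂: log₂(172/451) = t·(1/41.9 − 1/13.5).
log₂(0.38137) = -1.3907; 1/41.9 − 1/13.5 = -0.050208.
t = -1.3907 / -0.050208 ≈ 27.699 hours.

27.7 hours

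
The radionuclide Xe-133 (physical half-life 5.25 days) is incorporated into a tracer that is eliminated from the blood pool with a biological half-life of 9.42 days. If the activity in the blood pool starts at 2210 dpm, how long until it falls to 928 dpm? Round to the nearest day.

4 days

1/t_eff = 1/t_phys + 1/t_biol = 1/5.25 + 1/9.42 = 0.29663 per day.
t_eff = 5.25 × 9.42 / (5.25 + 9.42) ≈ 3.3712 days.
n = log₂(2210/928) ≈ 1.2518; t = 1.2518 × 3.3712 ≈ 4.2202 days.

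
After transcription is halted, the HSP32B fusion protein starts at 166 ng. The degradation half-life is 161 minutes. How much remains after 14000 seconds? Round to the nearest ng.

61 ng

Convert the elapsed time: 14000 seconds = 233.333 minutes.
Number of half-lives: n = 233.333/161 ≈ 1.4493.
Remaining = 166 × (1/2)^1.4493 = 166 × 0.36621 ≈ 60.79 ng.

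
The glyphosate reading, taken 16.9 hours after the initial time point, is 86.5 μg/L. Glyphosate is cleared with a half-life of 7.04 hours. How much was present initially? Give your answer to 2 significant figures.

460 μg/L

Number of half-lives elapsed: n = 16.9/7.04 ≈ 2.4006.
A₀ = A × 2^n = 86.5 × 2^2.4006 = 86.5 × 5.2801 ≈ 456.73 μg/L.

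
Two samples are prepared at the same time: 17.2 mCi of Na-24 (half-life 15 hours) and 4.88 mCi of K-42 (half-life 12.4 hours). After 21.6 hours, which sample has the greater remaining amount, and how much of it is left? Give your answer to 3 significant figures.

Na-24: 17.2 × (1/2)^1.44 ≈ 6.3394 mCi.
K-42: 4.88 × (1/2)^1.7419 ≈ 1.459 mCi.
Na-24 has more remaining, at ≈ 6.3394 mCi.

Na-24, 6.34 mCi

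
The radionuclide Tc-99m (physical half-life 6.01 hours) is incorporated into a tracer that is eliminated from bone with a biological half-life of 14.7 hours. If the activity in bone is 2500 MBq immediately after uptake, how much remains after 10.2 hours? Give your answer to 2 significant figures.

480 MBq

1/t_eff = 1/t_phys + 1/t_biol = 1/6.01 + 1/14.7 = 0.23442 per hour.
t_eff = 6.01 × 14.7 / (6.01 + 14.7) ≈ 4.2659 hours.
Remaining = 2500 × (1/2)^(10.2/4.2659) = 2500 × (1/2)^2.391 ≈ 476.61 MBq.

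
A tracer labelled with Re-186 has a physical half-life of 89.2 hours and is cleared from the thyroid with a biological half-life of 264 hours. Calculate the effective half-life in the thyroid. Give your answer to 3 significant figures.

1/t_eff = 1/t_phys + 1/t_biol = 1/89.2 + 1/264 = 0.014999 per hour.
t_eff = 89.2 × 264 / (89.2 + 264) ≈ 66.673 hours.

66.7 hours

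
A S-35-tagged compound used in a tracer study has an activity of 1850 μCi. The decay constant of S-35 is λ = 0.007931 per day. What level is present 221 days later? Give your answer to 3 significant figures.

t½ = ln 2 / λ = 0.69315 / 0.007931 ≈ 87.397 days.
Number of half-lives: n = 221/87.397 ≈ 2.5287.
Remaining = 1850 × (1/2)^2.5287 = 1850 × 0.1733 ≈ 320.6 μCi.

321 μCi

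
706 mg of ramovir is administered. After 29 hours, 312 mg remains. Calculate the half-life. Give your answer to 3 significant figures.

A/A₀ = 312/706 ≈ 0.44193.
n = log₂(2.2628) ≈ 1.1781 half-lives elapsed in 29 hours.
t½ = 29/1.1781 ≈ 24.615 hours.

24.6 hours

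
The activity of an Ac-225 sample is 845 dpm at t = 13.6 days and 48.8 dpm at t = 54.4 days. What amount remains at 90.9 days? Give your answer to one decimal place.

3.8 dpm

Over Δt = 54.4 − 13.6 = 40.8 days, the level fell by a factor of 845/48.8 ≈ 17.316.
n = log₂(17.316) ≈ 4.114 half-lives, so t½ = 40.8/4.114 ≈ 9.9174 days.
From t = 54.4 to t = 90.9: 48.8 × (1/2)^((90.9−54.4)/9.9174) ≈ 3.8063 dpm.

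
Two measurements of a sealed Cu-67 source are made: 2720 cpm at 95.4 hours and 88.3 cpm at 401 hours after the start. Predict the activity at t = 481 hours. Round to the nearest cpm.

36 cpm

Over Δt = 401 − 95.4 = 305.6 hours, the level fell by a factor of 2720/88.3 ≈ 30.804.
n = log₂(30.804) ≈ 4.945 half-lives, so t½ = 305.6/4.945 ≈ 61.799 hours.
From t = 401 to t = 481: 88.3 × (1/2)^((481−401)/61.799) ≈ 35.998 cpm.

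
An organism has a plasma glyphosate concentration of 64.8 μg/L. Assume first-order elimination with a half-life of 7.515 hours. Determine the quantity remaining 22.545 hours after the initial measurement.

Elapsed time is 3 half-lives (22.545/7.515).
Each half-life halves the amount: 64.8 × (1/2)^3 = 64.8/8 = 8.1 μg/L.

8.1 μg/L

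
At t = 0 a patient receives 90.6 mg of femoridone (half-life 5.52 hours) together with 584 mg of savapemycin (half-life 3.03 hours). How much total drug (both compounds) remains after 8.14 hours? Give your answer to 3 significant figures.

femoridone: 90.6 × (1/2)^(8.14/5.52) = 90.6 × (1/2)^1.4746 ≈ 32.6 mg.
savapemycin: 584 × (1/2)^(8.14/3.03) = 584 × (1/2)^2.6865 ≈ 90.72 mg.
Total = 32.6 + 90.72 ≈ 123.32 mg.

123 mg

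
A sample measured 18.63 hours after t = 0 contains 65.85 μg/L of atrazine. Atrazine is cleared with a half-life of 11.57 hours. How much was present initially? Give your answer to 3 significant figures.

Number of half-lives elapsed: n = 18.63/11.57 ≈ 1.6102.
A₀ = A × 2^n = 65.85 × 2^1.6102 = 65.85 × 3.0529 ≈ 201.04 μg/L.

201 μg/L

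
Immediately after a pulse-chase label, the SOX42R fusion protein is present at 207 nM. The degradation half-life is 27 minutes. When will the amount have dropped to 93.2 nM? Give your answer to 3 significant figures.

Fraction remaining = 93.2/207 ≈ 0.45024.
n = log₂(207/93.2) = ln(2.221)/ln 2 ≈ 1.1512 half-lives.
t = n × t½ = 1.1512 × 27 ≈ 31.083 minutes.

31.1 minutes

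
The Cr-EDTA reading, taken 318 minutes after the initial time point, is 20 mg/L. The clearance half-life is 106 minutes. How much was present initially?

160 mg/L

Number of half-lives elapsed: n = 318/106 ≈ 3.
A₀ = A × 2^n = 20 × 2^3 = 20 × 8 ≈ 160 mg/L.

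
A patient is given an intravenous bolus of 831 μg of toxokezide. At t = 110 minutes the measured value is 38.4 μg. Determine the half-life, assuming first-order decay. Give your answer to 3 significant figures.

24.8 minutes

A/A₀ = 38.4/831 ≈ 0.046209.
n = log₂(21.641) ≈ 4.4357 half-lives elapsed in 110 minutes.
t½ = 110/4.4357 ≈ 24.799 minutes.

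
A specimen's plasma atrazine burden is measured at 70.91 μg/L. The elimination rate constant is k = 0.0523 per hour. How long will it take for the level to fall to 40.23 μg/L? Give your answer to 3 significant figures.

t½ = ln 2 / k = 0.69315 / 0.0523 ≈ 13.253 hours.
Fraction remaining = 40.23/70.91 ≈ 0.56734.
n = log₂(70.91/40.23) = ln(1.7626)/ln 2 ≈ 0.81772 half-lives.
t = n × t½ = 0.81772 × 13.253 ≈ 10.837 hours.

10.8 hours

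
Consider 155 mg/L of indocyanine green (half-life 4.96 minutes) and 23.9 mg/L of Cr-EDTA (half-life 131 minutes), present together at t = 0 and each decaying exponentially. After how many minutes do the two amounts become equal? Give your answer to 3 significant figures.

13.9 minutes

Set 155·(1/2)^(t/4.96) = 23.9·(1/2)^(t/131).
Taking log₂: log₂(155/23.9) = t·(1/4.96 − 1/131).
log₂(6.4854) = 2.6972; 1/4.96 − 1/131 = 0.19398.
t = 2.6972 / 0.19398 ≈ 13.905 minutes.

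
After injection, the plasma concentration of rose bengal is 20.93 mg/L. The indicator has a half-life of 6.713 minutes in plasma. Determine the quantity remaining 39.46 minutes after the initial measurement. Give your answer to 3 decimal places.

0.356 mg/L

Number of half-lives: n = 39.46/6.713 ≈ 5.8781.
Remaining = 20.93 × (1/2)^5.8781 = 20.93 × 0.017002 ≈ 0.35585 mg/L.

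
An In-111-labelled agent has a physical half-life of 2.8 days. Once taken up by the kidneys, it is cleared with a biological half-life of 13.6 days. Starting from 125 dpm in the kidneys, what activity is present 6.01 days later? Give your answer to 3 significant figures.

1/t_eff = 1/t_phys + 1/t_biol = 1/2.8 + 1/13.6 = 0.43067 per day.
t_eff = 2.8 × 13.6 / (2.8 + 13.6) ≈ 2.322 days.
Remaining = 125 × (1/2)^(6.01/2.322) = 125 × (1/2)^2.5883 ≈ 20.785 dpm.

20.8 dpm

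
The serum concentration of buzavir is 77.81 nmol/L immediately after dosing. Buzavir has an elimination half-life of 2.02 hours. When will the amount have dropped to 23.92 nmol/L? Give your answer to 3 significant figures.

3.44 hours

Fraction remaining = 23.92/77.81 ≈ 0.30742.
n = log₂(77.81/23.92) = ln(3.2529)/ln 2 ≈ 1.7017 half-lives.
t = n × t½ = 1.7017 × 2.02 ≈ 3.4375 hours.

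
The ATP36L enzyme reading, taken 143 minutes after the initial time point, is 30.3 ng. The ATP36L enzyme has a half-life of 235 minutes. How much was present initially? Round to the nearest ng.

Number of half-lives elapsed: n = 143/235 ≈ 0.60851.
A₀ = A × 2^n = 30.3 × 2^0.60851 = 30.3 × 1.5247 ≈ 46.198 ng.

46 ng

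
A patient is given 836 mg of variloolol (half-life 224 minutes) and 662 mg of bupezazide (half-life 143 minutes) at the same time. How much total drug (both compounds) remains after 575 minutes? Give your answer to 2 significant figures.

variloolol: 836 × (1/2)^(575/224) = 836 × (1/2)^2.567 ≈ 141.08 mg.
bupezazide: 662 × (1/2)^(575/143) = 662 × (1/2)^4.021 ≈ 40.778 mg.
Total = 141.08 + 40.778 ≈ 181.86 mg.

180 mg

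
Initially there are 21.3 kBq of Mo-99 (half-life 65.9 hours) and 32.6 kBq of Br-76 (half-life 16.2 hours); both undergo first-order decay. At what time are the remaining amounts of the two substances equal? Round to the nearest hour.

Set 21.3·(1/2)^(t/65.9) = 32.6·(1/2)^(t/16.2).
Taking log₂: log₂(21.3/32.6) = t·(1/65.9 − 1/16.2).
log₂(0.65337) = -0.61402; 1/65.9 − 1/16.2 = -0.046554.
t = -0.61402 / -0.046554 ≈ 13.189 hours.

13 hours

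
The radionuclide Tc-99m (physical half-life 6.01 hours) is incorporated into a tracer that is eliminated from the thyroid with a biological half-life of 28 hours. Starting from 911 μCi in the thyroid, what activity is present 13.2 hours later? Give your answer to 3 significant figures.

1/t_eff = 1/t_phys + 1/t_biol = 1/6.01 + 1/28 = 0.2021 per hour.
t_eff = 6.01 × 28 / (6.01 + 28) ≈ 4.948 hours.
Remaining = 911 × (1/2)^(13.2/4.948) = 911 × (1/2)^2.6678 ≈ 143.36 μCi.

143 μCi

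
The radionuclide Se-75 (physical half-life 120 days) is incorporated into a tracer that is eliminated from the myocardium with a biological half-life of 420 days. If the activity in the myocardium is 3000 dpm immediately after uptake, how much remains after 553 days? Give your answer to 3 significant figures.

1/t_eff = 1/t_phys + 1/t_biol = 1/120 + 1/420 = 0.010714 per day.
t_eff = 120 × 420 / (120 + 420) ≈ 93.333 days.
Remaining = 3000 × (1/2)^(553/93.333) = 3000 × (1/2)^5.925 ≈ 49.376 dpm.

49.4 dpm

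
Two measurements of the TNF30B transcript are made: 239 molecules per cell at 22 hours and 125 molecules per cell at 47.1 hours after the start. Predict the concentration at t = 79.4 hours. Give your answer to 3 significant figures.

54.3 molecules per cell

Over Δt = 47.1 − 22 = 25.1 hours, the level fell by a factor of 239/125 ≈ 1.912.
n = log₂(1.912) ≈ 0.93508 half-lives, so t½ = 25.1/0.93508 ≈ 26.843 hours.
From t = 47.1 to t = 79.4: 125 × (1/2)^((79.4−47.1)/26.843) ≈ 54.285 molecules per cell.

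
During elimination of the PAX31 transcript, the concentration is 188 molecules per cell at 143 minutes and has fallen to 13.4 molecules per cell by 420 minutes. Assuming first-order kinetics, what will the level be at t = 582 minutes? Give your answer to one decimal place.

2.9 molecules per cell

Over Δt = 420 − 143 = 277 minutes, the level fell by a factor of 188/13.4 ≈ 14.03.
n = log₂(14.03) ≈ 3.8104 half-lives, so t½ = 277/3.8104 ≈ 72.695 minutes.
From t = 420 to t = 582: 13.4 × (1/2)^((582−420)/72.695) ≈ 2.8593 molecules per cell.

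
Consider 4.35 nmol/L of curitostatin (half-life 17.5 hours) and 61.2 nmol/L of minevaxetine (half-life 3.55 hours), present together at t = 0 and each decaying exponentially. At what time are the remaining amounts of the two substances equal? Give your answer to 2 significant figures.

Set 4.35·(1/2)^(t/17.5) = 61.2·(1/2)^(t/3.55).
Taking log₂: log₂(4.35/61.2) = t·(1/17.5 − 1/3.55).
log₂(0.071078) = -3.8144; 1/17.5 − 1/3.55 = -0.22455.
t = -3.8144 / -0.22455 ≈ 16.987 hours.

17 hours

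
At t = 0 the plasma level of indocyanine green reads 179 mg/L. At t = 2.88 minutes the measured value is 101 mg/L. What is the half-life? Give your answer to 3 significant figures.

3.49 minutes

A/A₀ = 101/179 ≈ 0.56425.
n = log₂(1.7723) ≈ 0.8256 half-lives elapsed in 2.88 minutes.
t½ = 2.88/0.8256 ≈ 3.4884 minutes.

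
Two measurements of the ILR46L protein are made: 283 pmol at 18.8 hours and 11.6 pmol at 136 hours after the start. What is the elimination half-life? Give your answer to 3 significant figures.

25.4 hours

Over Δt = 136 − 18.8 = 117.2 hours, the level fell by a factor of 283/11.6 ≈ 24.397.
n = log₂(24.397) ≈ 4.6086 half-lives, so t½ = 117.2/4.6086 ≈ 25.431 hours.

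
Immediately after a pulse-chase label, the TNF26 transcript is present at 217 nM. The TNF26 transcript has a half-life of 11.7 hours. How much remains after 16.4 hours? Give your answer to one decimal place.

82.1 nM

Number of half-lives: n = 16.4/11.7 ≈ 1.4017.
Remaining = 217 × (1/2)^1.4017 = 217 × 0.37848 ≈ 82.13 nM.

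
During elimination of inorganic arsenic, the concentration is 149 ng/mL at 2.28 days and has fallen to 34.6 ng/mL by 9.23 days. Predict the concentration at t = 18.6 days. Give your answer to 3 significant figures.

4.83 ng/mL

Over Δt = 9.23 − 2.28 = 6.95 days, the level fell by a factor of 149/34.6 ≈ 4.3064.
n = log₂(4.3064) ≈ 2.1065 half-lives, so t½ = 6.95/2.1065 ≈ 3.2994 days.
From t = 9.23 to t = 18.6: 34.6 × (1/2)^((18.6−9.23)/3.2994) ≈ 4.8325 ng/mL.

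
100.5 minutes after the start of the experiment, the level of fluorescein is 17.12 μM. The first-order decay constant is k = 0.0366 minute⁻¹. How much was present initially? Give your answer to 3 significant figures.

678 μM

t½ = ln 2 / k = 0.69315 / 0.0366 ≈ 18.938 minutes.
Number of half-lives elapsed: n = 100.5/18.938 ≈ 5.3067.
A₀ = A × 2^n = 17.12 × 2^5.3067 = 17.12 × 39.579 ≈ 677.59 μM.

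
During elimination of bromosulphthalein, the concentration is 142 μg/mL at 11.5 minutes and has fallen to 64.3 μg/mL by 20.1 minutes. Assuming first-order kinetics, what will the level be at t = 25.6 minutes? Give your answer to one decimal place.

Over Δt = 20.1 − 11.5 = 8.6 minutes, the level fell by a factor of 142/64.3 ≈ 2.2084.
n = log₂(2.2084) ≈ 1.143 half-lives, so t½ = 8.6/1.143 ≈ 7.5241 minutes.
From t = 20.1 to t = 25.6: 64.3 × (1/2)^((25.6−20.1)/7.5241) ≈ 38.74 μg/mL.

38.7 μg/mL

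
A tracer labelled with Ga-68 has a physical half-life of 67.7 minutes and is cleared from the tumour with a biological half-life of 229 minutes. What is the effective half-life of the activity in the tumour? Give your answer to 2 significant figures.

1/t_eff = 1/t_phys + 1/t_biol = 1/67.7 + 1/229 = 0.019138 per minute.
t_eff = 67.7 × 229 / (67.7 + 229) ≈ 52.252 minutes.

52 minutes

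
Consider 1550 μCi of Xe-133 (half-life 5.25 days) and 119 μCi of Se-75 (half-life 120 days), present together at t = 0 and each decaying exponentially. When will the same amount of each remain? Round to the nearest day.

20 days

Set 1550·(1/2)^(t/5.25) = 119·(1/2)^(t/120).
Taking log₂: log₂(1550/119) = t·(1/5.25 − 1/120).
log₂(13.025) = 3.7032; 1/5.25 − 1/120 = 0.18214.
t = 3.7032 / 0.18214 ≈ 20.331 days.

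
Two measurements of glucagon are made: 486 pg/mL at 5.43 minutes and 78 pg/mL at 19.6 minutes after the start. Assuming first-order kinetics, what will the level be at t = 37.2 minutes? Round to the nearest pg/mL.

8 pg/mL

Over Δt = 19.6 − 5.43 = 14.17 minutes, the level fell by a factor of 486/78 ≈ 6.2308.
n = log₂(6.2308) ≈ 2.6394 half-lives, so t½ = 14.17/2.6394 ≈ 5.3686 minutes.
From t = 19.6 to t = 37.2: 78 × (1/2)^((37.2−19.6)/5.3686) ≈ 8.0394 pg/mL.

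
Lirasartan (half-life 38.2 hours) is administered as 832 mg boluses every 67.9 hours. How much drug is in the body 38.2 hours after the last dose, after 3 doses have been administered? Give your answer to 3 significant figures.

573 mg

The 3 doses were given 174, 106.1, 38.2 hours ago.
Total = 832·(1/2)^(174/38.2) + 832·(1/2)^(106.1/38.2) + 832·(1/2)^(38.2/38.2)
      = 35.395 + 121.34 + 416 ≈ 572.74 mg.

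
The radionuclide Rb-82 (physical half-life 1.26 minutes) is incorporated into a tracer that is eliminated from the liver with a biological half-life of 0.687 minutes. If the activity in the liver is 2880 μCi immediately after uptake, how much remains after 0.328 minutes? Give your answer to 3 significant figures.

1/t_eff = 1/t_phys + 1/t_biol = 1/1.26 + 1/0.687 = 2.2493 per minute.
t_eff = 1.26 × 0.687 / (1.26 + 0.687) ≈ 0.44459 minutes.
Remaining = 2880 × (1/2)^(0.328/0.44459) = 2880 × (1/2)^0.73776 ≈ 1727.1 μCi.

1730 μCi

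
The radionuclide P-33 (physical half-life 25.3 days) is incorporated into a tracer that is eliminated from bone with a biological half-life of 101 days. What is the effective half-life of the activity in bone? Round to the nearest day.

1/t_eff = 1/t_phys + 1/t_biol = 1/25.3 + 1/101 = 0.049427 per day.
t_eff = 25.3 × 101 / (25.3 + 101) ≈ 20.232 days.

20 days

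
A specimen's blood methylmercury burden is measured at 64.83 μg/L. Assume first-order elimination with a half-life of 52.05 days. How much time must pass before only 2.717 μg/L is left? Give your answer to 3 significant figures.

238 days

Fraction remaining = 2.717/64.83 ≈ 0.04191.
n = log₂(64.83/2.717) = ln(23.861)/ln 2 ≈ 4.5766 half-lives.
t = n × t½ = 4.5766 × 52.05 ≈ 238.21 days.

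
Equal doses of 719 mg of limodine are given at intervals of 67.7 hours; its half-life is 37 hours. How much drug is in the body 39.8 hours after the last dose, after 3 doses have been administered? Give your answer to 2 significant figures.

The 3 doses were given 175.2, 107.5, 39.8 hours ago.
Total = 719·(1/2)^(175.2/37) + 719·(1/2)^(107.5/37) + 719·(1/2)^(39.8/37)
      = 26.997 + 95.965 + 341.13 ≈ 464.09 mg.

460 mg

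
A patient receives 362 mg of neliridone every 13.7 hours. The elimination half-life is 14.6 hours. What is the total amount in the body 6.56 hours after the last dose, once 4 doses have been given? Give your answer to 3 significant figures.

The 4 doses were given 47.66, 33.96, 20.26, 6.56 hours ago.
Total = 362·(1/2)^(47.66/14.6) + 362·(1/2)^(33.96/14.6) + 362·(1/2)^(20.26/14.6) + 362·(1/2)^(6.56/14.6)
      = 37.673 + 72.195 + 138.35 + 265.13 ≈ 513.34 mg.

513 mg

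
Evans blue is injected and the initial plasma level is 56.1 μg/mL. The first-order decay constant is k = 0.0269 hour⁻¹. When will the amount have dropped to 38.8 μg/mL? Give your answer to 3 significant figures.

13.7 hours

t½ = ln 2 / k = 0.69315 / 0.0269 ≈ 25.768 hours.
Fraction remaining = 38.8/56.1 ≈ 0.69162.
n = log₂(56.1/38.8) = ln(1.4459)/ln 2 ≈ 0.53194 half-lives.
t = n × t½ = 0.53194 × 25.768 ≈ 13.707 hours.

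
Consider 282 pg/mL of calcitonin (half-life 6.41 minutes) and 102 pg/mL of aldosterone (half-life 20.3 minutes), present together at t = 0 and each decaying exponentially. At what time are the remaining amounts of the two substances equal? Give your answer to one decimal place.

13.7 minutes

Set 282·(1/2)^(t/6.41) = 102·(1/2)^(t/20.3).
Taking log₂: log₂(282/102) = t·(1/6.41 − 1/20.3).
log₂(2.7647) = 1.4671; 1/6.41 − 1/20.3 = 0.10675.
t = 1.4671 / 0.10675 ≈ 13.744 minutes.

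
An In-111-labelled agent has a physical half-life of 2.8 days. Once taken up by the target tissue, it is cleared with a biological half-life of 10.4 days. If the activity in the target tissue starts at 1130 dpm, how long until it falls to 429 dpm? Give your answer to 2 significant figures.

1/t_eff = 1/t_phys + 1/t_biol = 1/2.8 + 1/10.4 = 0.4533 per day.
t_eff = 2.8 × 10.4 / (2.8 + 10.4) ≈ 2.2061 days.
n = log₂(1130/429) ≈ 1.3973; t = 1.3973 × 2.2061 ≈ 3.0825 days.

3.1 days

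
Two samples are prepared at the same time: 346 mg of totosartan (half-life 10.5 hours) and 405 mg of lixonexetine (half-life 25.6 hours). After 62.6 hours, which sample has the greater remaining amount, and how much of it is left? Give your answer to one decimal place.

totosartan: 346 × (1/2)^5.9619 ≈ 5.5509 mg.
lixonexetine: 405 × (1/2)^2.4453 ≈ 74.361 mg.
Lixonexetine has more remaining, at ≈ 74.361 mg.

lixonexetine, 74.4 mg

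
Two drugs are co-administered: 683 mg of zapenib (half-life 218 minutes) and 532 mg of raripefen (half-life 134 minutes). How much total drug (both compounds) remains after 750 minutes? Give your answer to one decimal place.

zapenib: 683 × (1/2)^(750/218) = 683 × (1/2)^3.4404 ≈ 62.917 mg.
raripefen: 532 × (1/2)^(750/134) = 532 × (1/2)^5.597 ≈ 10.991 mg.
Total = 62.917 + 10.991 ≈ 73.908 mg.

73.9 mg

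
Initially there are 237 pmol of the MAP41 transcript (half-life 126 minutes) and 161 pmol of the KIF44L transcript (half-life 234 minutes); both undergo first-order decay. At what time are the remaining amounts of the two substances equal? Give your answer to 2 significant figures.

Set 237·(1/2)^(t/126) = 161·(1/2)^(t/234).
Taking log₂: log₂(237/161) = t·(1/126 − 1/234).
log₂(1.472) = 0.55783; 1/126 − 1/234 = 0.003663.
t = 0.55783 / 0.003663 ≈ 152.29 minutes.

150 minutes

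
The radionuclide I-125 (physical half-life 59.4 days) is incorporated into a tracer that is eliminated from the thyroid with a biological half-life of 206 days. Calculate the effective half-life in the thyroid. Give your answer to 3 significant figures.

1/t_eff = 1/t_phys + 1/t_biol = 1/59.4 + 1/206 = 0.021689 per day.
t_eff = 59.4 × 206 / (59.4 + 206) ≈ 46.106 days.

46.1 days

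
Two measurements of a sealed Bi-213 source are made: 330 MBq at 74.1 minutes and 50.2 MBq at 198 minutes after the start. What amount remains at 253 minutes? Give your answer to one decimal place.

Over Δt = 198 − 74.1 = 123.9 minutes, the level fell by a factor of 330/50.2 ≈ 6.5737.
n = log₂(6.5737) ≈ 2.7167 half-lives, so t½ = 123.9/2.7167 ≈ 45.607 minutes.
From t = 198 to t = 253: 50.2 × (1/2)^((253−198)/45.607) ≈ 21.761 MBq.

21.8 MBq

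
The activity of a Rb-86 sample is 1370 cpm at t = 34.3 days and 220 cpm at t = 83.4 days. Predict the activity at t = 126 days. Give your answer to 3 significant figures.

45.0 cpm

Over Δt = 83.4 − 34.3 = 49.1 days, the level fell by a factor of 1370/220 ≈ 6.2273.
n = log₂(6.2273) ≈ 2.6386 half-lives, so t½ = 49.1/2.6386 ≈ 18.608 days.
From t = 83.4 to t = 126: 220 × (1/2)^((126−83.4)/18.608) ≈ 45.007 cpm.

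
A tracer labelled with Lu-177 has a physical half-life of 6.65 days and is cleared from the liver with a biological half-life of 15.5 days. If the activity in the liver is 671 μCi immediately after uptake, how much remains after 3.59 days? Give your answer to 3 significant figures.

1/t_eff = 1/t_phys + 1/t_biol = 1/6.65 + 1/15.5 = 0.21489 per day.
t_eff = 6.65 × 15.5 / (6.65 + 15.5) ≈ 4.6535 days.
Remaining = 671 × (1/2)^(3.59/4.6535) = 671 × (1/2)^0.77146 ≈ 393.09 μCi.

393 μCi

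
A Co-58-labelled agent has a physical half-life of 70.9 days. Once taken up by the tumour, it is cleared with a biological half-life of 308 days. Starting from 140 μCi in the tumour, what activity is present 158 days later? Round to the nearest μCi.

1/t_eff = 1/t_phys + 1/t_biol = 1/70.9 + 1/308 = 0.017351 per day.
t_eff = 70.9 × 308 / (70.9 + 308) ≈ 57.633 days.
Remaining = 140 × (1/2)^(158/57.633) = 140 × (1/2)^2.7415 ≈ 20.934 μCi.

21 μCi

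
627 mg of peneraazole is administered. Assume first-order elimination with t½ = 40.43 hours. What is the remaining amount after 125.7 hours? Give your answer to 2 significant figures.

Number of half-lives: n = 125.7/40.43 ≈ 3.1091.
Remaining = 627 × (1/2)^3.1091 = 627 × 0.1159 ≈ 72.668 mg.

73 mg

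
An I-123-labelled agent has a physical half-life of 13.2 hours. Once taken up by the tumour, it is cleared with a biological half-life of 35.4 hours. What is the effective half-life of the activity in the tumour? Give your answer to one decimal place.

1/t_eff = 1/t_phys + 1/t_biol = 1/13.2 + 1/35.4 = 0.10401 per hour.
t_eff = 13.2 × 35.4 / (13.2 + 35.4) ≈ 9.6148 hours.

9.6 hours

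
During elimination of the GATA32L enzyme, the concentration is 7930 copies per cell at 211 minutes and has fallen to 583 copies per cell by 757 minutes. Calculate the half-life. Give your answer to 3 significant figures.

Over Δt = 757 − 211 = 546 minutes, the level fell by a factor of 7930/583 ≈ 13.602.
n = log₂(13.602) ≈ 3.7658 half-lives, so t½ = 546/3.7658 ≈ 144.99 minutes.

145 minutes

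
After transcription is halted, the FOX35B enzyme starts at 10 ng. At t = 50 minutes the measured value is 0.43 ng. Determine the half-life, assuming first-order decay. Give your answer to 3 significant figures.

11.0 minutes

A/A₀ = 0.43/10 ≈ 0.043.
n = log₂(23.256) ≈ 4.5395 half-lives elapsed in 50 minutes.
t½ = 50/4.5395 ≈ 11.014 minutes.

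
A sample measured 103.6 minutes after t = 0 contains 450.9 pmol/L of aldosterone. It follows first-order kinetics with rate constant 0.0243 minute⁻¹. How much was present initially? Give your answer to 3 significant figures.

t½ = ln 2 / k = 0.69315 / 0.0243 ≈ 28.525 minutes.
Number of half-lives elapsed: n = 103.6/28.525 ≈ 3.632.
A₀ = A × 2^n = 450.9 × 2^3.632 = 450.9 × 12.397 ≈ 5589.9 pmol/L.

5590 pmol/L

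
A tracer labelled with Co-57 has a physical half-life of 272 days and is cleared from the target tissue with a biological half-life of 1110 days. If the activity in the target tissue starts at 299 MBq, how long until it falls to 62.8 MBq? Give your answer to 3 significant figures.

1/t_eff = 1/t_phys + 1/t_biol = 1/272 + 1/1110 = 0.0045774 per day.
t_eff = 272 × 1110 / (272 + 1110) ≈ 218.47 days.
n = log₂(299/62.8) ≈ 2.2513; t = 2.2513 × 218.47 ≈ 491.83 days.

492 days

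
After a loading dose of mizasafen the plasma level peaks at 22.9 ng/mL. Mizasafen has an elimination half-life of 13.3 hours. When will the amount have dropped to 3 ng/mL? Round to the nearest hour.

Fraction remaining = 3/22.9 ≈ 0.131.
n = log₂(22.9/3) = ln(7.6333)/ln 2 ≈ 2.9323 half-lives.
t = n × t½ = 2.9323 × 13.3 ≈ 39 hours.

39 hours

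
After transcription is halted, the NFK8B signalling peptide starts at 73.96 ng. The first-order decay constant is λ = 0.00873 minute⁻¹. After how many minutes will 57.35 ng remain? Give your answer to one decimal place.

29.1 minutes

t½ = ln 2 / λ = 0.69315 / 0.00873 ≈ 79.398 minutes.
Fraction remaining = 57.35/73.96 ≈ 0.77542.
n = log₂(73.96/57.35) = ln(1.2896)/ln 2 ≈ 0.36695 half-lives.
t = n × t½ = 0.36695 × 79.398 ≈ 29.135 minutes.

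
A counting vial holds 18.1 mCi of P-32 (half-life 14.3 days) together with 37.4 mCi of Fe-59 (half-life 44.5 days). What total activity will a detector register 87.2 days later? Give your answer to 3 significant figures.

P-32: 18.1 × (1/2)^(87.2/14.3) = 18.1 × (1/2)^6.0979 ≈ 0.26426 mCi.
Fe-59: 37.4 × (1/2)^(87.2/44.5) = 37.4 × (1/2)^1.9596 ≈ 9.6159 mCi.
Total = 0.26426 + 9.6159 ≈ 9.8801 mCi.

9.88 mCi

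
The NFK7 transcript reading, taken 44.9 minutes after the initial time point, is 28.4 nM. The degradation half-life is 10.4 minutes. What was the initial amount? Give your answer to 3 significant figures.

Number of half-lives elapsed: n = 44.9/10.4 ≈ 4.3173.
A₀ = A × 2^n = 28.4 × 2^4.3173 = 28.4 × 19.936 ≈ 566.18 nM.

566 nM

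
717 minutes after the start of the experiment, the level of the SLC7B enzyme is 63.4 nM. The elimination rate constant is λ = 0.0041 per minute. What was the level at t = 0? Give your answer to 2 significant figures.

1200 nM

t½ = ln 2 / λ = 0.69315 / 0.0041 ≈ 169.06 minutes.
Number of half-lives elapsed: n = 717/169.06 ≈ 4.2411.
A₀ = A × 2^n = 63.4 × 2^4.2411 = 63.4 × 18.91 ≈ 1198.9 nM.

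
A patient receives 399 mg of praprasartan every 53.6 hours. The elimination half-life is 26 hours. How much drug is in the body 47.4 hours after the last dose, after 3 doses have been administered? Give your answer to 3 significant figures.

The 3 doses were given 154.6, 101, 47.4 hours ago.
Total = 399·(1/2)^(154.6/26) + 399·(1/2)^(101/26) + 399·(1/2)^(47.4/26)
      = 6.4715 + 27.014 + 112.76 ≈ 146.25 mg.

146 mg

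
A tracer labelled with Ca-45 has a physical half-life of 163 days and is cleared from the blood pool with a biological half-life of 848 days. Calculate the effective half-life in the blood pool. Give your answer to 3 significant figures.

1/t_eff = 1/t_phys + 1/t_biol = 1/163 + 1/848 = 0.0073142 per day.
t_eff = 163 × 848 / (163 + 848) ≈ 136.72 days.

137 days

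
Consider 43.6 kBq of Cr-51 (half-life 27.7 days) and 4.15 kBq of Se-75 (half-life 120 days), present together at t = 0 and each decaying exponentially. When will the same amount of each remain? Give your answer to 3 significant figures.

Set 43.6·(1/2)^(t/27.7) = 4.15·(1/2)^(t/120).
Taking log₂: log₂(43.6/4.15) = t·(1/27.7 − 1/120).
log₂(10.506) = 3.3931; 1/27.7 − 1/120 = 0.027768.
t = 3.3931 / 0.027768 ≈ 122.2 days.

122 days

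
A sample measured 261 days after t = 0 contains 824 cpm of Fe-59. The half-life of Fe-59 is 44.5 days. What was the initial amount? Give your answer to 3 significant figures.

48000 cpm

Number of half-lives elapsed: n = 261/44.5 ≈ 5.8652.
A₀ = A × 2^n = 824 × 2^5.8652 = 824 × 58.29 ≈ 48031 cpm.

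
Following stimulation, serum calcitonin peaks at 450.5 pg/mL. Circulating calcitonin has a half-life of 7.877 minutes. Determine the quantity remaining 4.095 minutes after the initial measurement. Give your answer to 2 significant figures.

Number of half-lives: n = 4.095/7.877 ≈ 0.51987.
Remaining = 450.5 × (1/2)^0.51987 = 450.5 × 0.69744 ≈ 314.19 pg/mL.

310 pg/mL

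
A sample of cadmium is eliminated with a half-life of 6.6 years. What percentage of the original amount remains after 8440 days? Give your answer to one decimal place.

8.8%

8440 days = 23.1233 years.
n = 23.1233/6.6 ≈ 3.5035 half-lives.
Fraction remaining = (1/2)^3.5035 ≈ 0.088172, i.e. 8.8172%.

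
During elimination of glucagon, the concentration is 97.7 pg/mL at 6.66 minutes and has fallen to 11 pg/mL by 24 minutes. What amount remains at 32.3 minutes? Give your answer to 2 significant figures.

Over Δt = 24 − 6.66 = 17.34 minutes, the level fell by a factor of 97.7/11 ≈ 8.8818.
n = log₂(8.8818) ≈ 3.1509 half-lives, so t½ = 17.34/3.1509 ≈ 5.5033 minutes.
From t = 24 to t = 32.3: 11 × (1/2)^((32.3−24)/5.5033) ≈ 3.8671 pg/mL.

3.9 pg/mL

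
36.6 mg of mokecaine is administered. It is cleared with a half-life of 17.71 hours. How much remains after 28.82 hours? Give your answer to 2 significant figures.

Number of half-lives: n = 28.82/17.71 ≈ 1.6273.
Remaining = 36.6 × (1/2)^1.6273 = 36.6 × 0.32369 ≈ 11.847 mg.

12 mg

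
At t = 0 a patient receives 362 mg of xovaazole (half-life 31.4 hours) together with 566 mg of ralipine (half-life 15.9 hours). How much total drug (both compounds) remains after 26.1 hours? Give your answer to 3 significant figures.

xovaazole: 362 × (1/2)^(26.1/31.4) = 362 × (1/2)^0.83121 ≈ 203.46 mg.
ralipine: 566 × (1/2)^(26.1/15.9) = 566 × (1/2)^1.6415 ≈ 181.41 mg.
Total = 203.46 + 181.41 ≈ 384.88 mg.

385 mg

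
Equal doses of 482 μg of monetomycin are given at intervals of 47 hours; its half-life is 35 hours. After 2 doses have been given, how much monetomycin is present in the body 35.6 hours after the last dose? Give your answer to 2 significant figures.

The 2 doses were given 82.6, 35.6 hours ago.
Total = 482·(1/2)^(82.6/35) + 482·(1/2)^(35.6/35)
      = 93.889 + 238.15 ≈ 332.04 μg.

330 μg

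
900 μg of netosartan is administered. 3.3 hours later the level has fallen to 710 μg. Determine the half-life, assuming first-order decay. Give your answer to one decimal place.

A/A₀ = 710/900 ≈ 0.78889.
n = log₂(1.2676) ≈ 0.34211 half-lives elapsed in 3.3 hours.
t½ = 3.3/0.34211 ≈ 9.6461 hours.

9.6 hours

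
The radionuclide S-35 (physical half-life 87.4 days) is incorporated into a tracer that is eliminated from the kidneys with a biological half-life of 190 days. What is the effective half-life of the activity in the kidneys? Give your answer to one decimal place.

1/t_eff = 1/t_phys + 1/t_biol = 1/87.4 + 1/190 = 0.016705 per day.
t_eff = 87.4 × 190 / (87.4 + 190) ≈ 59.863 days.

59.9 days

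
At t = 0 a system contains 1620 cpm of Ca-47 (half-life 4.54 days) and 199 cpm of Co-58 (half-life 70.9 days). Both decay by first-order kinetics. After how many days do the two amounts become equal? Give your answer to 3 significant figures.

14.7 days

Set 1620·(1/2)^(t/4.54) = 199·(1/2)^(t/70.9).
Taking log₂: log₂(1620/199) = t·(1/4.54 − 1/70.9).
log₂(8.1407) = 3.0252; 1/4.54 − 1/70.9 = 0.20616.
t = 3.0252 / 0.20616 ≈ 14.674 days.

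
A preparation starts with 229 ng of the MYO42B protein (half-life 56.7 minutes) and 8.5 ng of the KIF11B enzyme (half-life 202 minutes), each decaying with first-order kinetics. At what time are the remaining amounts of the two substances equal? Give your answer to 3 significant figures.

375 minutes

Set 229·(1/2)^(t/56.7) = 8.5·(1/2)^(t/202).
Taking log₂: log₂(229/8.5) = t·(1/56.7 − 1/202).
log₂(26.941) = 4.7517; 1/56.7 − 1/202 = 0.012686.
t = 4.7517 / 0.012686 ≈ 374.56 minutes.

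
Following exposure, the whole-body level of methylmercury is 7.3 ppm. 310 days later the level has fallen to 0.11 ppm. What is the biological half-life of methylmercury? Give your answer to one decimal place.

51.2 days

A/A₀ = 0.11/7.3 ≈ 0.015068.
n = log₂(66.364) ≈ 6.0523 half-lives elapsed in 310 days.
t½ = 310/6.0523 ≈ 51.22 days.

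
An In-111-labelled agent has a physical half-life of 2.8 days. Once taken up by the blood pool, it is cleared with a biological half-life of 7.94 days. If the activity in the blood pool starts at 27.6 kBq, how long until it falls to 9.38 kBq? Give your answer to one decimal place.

3.2 days

1/t_eff = 1/t_phys + 1/t_biol = 1/2.8 + 1/7.94 = 0.48309 per day.
t_eff = 2.8 × 7.94 / (2.8 + 7.94) ≈ 2.07 days.
n = log₂(27.6/9.38) ≈ 1.557; t = 1.557 × 2.07 ≈ 3.223 days.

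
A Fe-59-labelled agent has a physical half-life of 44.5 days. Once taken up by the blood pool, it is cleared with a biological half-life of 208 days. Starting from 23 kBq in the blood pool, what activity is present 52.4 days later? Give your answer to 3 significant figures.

1/t_eff = 1/t_phys + 1/t_biol = 1/44.5 + 1/208 = 0.02728 per day.
t_eff = 44.5 × 208 / (44.5 + 208) ≈ 36.657 days.
Remaining = 23 × (1/2)^(52.4/36.657) = 23 × (1/2)^1.4295 ≈ 8.5393 kBq.

8.54 kBq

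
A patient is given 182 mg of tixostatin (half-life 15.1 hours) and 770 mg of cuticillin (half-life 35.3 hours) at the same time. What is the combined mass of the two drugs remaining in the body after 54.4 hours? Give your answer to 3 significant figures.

tixostatin: 182 × (1/2)^(54.4/15.1) = 182 × (1/2)^3.6026 ≈ 14.982 mg.
cuticillin: 770 × (1/2)^(54.4/35.3) = 770 × (1/2)^1.5411 ≈ 264.59 mg.
Total = 14.982 + 264.59 ≈ 279.58 mg.

280 mg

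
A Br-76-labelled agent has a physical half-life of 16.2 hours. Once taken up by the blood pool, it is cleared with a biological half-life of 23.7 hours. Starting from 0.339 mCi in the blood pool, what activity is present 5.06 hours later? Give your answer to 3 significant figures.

1/t_eff = 1/t_phys + 1/t_biol = 1/16.2 + 1/23.7 = 0.10392 per hour.
t_eff = 16.2 × 23.7 / (16.2 + 23.7) ≈ 9.6226 hours.
Remaining = 0.339 × (1/2)^(5.06/9.6226) = 0.339 × (1/2)^0.52585 ≈ 0.23545 mCi.

0.235 mCi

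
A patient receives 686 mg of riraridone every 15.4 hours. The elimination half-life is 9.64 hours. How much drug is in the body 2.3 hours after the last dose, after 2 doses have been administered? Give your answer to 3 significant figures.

The 2 doses were given 17.7, 2.3 hours ago.
Total = 686·(1/2)^(17.7/9.64) + 686·(1/2)^(2.3/9.64)
      = 192.13 + 581.44 ≈ 773.57 mg.

774 mg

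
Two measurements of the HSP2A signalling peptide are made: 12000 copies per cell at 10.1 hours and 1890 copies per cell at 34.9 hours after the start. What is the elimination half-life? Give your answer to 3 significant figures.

9.30 hours

Over Δt = 34.9 − 10.1 = 24.8 hours, the level fell by a factor of 12000/1890 ≈ 6.3492.
n = log₂(6.3492) ≈ 2.6666 half-lives, so t½ = 24.8/2.6666 ≈ 9.3003 hours.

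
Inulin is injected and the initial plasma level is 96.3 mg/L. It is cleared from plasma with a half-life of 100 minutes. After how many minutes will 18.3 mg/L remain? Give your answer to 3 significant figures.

240 minutes

Fraction remaining = 18.3/96.3 ≈ 0.19003.
n = log₂(96.3/18.3) = ln(5.2623)/ln 2 ≈ 2.3957 half-lives.
t = n × t½ = 2.3957 × 100 ≈ 239.57 minutes.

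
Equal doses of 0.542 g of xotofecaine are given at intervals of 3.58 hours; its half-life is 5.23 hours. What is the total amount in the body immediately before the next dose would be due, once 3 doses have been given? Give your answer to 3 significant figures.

The 3 doses were given 10.74, 7.16, 3.58 hours ago.
Total = 0.542·(1/2)^(10.74/5.23) + 0.542·(1/2)^(7.16/5.23) + 0.542·(1/2)^(3.58/5.23)
      = 0.13056 + 0.20984 + 0.33724 ≈ 0.67764 g.

0.678 g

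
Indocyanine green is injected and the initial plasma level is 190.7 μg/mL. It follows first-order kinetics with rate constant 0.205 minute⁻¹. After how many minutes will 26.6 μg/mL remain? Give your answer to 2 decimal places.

9.61 minutes

t½ = ln 2 / λ = 0.69315 / 0.205 ≈ 3.3812 minutes.
Fraction remaining = 26.6/190.7 ≈ 0.13949.
n = log₂(190.7/26.6) = ln(7.1692)/ln 2 ≈ 2.8418 half-lives.
t = n × t½ = 2.8418 × 3.3812 ≈ 9.6087 minutes.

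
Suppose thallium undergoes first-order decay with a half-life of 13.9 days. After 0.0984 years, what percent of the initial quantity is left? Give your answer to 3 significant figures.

16.7%

0.0984 years = 35.916 days.
n = 35.916/13.9 ≈ 2.5839 half-lives.
Fraction remaining = (1/2)^2.5839 ≈ 0.16679, i.e. 16.679%.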